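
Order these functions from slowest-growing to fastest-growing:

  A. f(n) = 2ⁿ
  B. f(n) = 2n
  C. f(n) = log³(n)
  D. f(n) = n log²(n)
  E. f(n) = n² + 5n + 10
C < B < D < E < A

Comparing growth rates:
C = log³(n) is O(log³ n)
B = 2n is O(n)
D = n log²(n) is O(n log² n)
E = n² + 5n + 10 is O(n²)
A = 2ⁿ is O(2ⁿ)

Therefore, the order from slowest to fastest is: C < B < D < E < A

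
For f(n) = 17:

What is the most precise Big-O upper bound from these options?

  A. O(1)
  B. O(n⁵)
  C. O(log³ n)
A

f(n) = 17 is O(1).
All listed options are valid Big-O bounds (upper bounds),
but O(1) is the tightest (smallest valid bound).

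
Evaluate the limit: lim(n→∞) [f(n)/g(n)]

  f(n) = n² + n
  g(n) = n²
1

Since n² + n and n² have the same growth rate (O(n²)),
the ratio converges to a constant: 1.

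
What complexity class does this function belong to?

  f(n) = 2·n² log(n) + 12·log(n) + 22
O(n² log n)

The dominant term in 2·n² log(n) + 12·log(n) + 22 is 2·n² log(n), which is Θ(n² log n).
Lower-order terms (12·log(n), 22) are asymptotically negligible.
Constants are absorbed, so the tightest bound is O(n² log n).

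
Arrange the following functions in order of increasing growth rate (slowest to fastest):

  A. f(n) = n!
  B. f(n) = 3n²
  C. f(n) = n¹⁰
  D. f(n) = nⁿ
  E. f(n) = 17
E < B < C < A < D

Comparing growth rates:
E = 17 is O(1)
B = 3n² is O(n²)
C = n¹⁰ is O(n¹⁰)
A = n! is O(n!)
D = nⁿ is O(nⁿ)

Therefore, the order from slowest to fastest is: E < B < C < A < D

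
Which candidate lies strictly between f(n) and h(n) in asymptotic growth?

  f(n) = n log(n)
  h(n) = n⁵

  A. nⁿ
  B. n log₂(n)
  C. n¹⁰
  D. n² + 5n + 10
D

We need g(n) with n log(n) = o(g(n)) and g(n) = o(n⁵), i.e. O(n log n) ≺ g ≺ O(n⁵).
Check each option:
  A. nⁿ — O(nⁿ) does not grow strictly slower than h(n)
  B. n log₂(n) — O(n log n) does not grow strictly faster than f(n)
  C. n¹⁰ — O(n¹⁰) does not grow strictly slower than h(n)
  D. n² + 5n + 10 — O(n²) is strictly between O(n log n) and O(n⁵) ✓

Only option D (n² + 5n + 10) lies strictly between.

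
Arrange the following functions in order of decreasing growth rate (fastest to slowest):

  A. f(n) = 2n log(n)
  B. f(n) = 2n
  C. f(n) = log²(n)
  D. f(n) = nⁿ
D > A > B > C

Comparing growth rates:
D = nⁿ is O(nⁿ)
A = 2n log(n) is O(n log n)
B = 2n is O(n)
C = log²(n) is O(log² n)

Therefore, the order from fastest to slowest is: D > A > B > C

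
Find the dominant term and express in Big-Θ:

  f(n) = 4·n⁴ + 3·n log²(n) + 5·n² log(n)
Θ(n⁴)

Order the terms by growth rate: 3·n log²(n) ≺ 5·n² log(n) ≺ 4·n⁴.
The fastest-growing term 4·n⁴ dominates as n → ∞; dropping its constant factor gives Θ(n⁴).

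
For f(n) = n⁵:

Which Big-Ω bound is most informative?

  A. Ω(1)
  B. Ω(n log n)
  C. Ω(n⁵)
C

f(n) = n⁵ is Ω(n⁵).
All listed options are valid Big-Ω bounds (lower bounds),
but Ω(n⁵) is the tightest (largest valid bound).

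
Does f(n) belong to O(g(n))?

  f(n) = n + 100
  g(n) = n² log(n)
True

f(n) = n + 100 is O(n), and g(n) = n² log(n) is O(n² log n).
Since O(n) ⊆ O(n² log n) (f grows no faster than g), f(n) = O(g(n)) is true.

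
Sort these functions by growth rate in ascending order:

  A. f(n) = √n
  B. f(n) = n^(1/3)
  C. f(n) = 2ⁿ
B < A < C

Comparing growth rates:
B = n^(1/3) is O(n^(1/3))
A = √n is O(√n)
C = 2ⁿ is O(2ⁿ)

Therefore, the order from slowest to fastest is: B < A < C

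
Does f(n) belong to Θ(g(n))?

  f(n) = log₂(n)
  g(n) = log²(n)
False

f(n) = log₂(n) is O(log n), and g(n) = log²(n) is O(log² n).
Since they have different growth rates, f(n) = Θ(g(n)) is false.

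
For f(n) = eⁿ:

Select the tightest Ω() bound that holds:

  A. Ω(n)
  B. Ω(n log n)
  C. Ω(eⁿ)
C

f(n) = eⁿ is Ω(eⁿ).
All listed options are valid Big-Ω bounds (lower bounds),
but Ω(eⁿ) is the tightest (largest valid bound).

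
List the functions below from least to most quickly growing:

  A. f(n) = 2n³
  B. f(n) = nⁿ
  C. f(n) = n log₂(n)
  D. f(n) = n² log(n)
C < D < A < B

Comparing growth rates:
C = n log₂(n) is O(n log n)
D = n² log(n) is O(n² log n)
A = 2n³ is O(n³)
B = nⁿ is O(nⁿ)

Therefore, the order from slowest to fastest is: C < D < A < B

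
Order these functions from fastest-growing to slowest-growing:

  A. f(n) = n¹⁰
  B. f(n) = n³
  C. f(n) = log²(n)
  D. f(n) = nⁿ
D > A > B > C

Comparing growth rates:
D = nⁿ is O(nⁿ)
A = n¹⁰ is O(n¹⁰)
B = n³ is O(n³)
C = log²(n) is O(log² n)

Therefore, the order from fastest to slowest is: D > A > B > C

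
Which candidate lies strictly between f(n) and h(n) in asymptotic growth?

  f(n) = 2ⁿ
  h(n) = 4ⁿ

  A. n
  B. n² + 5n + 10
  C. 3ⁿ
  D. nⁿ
C

We need g(n) with 2ⁿ = o(g(n)) and g(n) = o(4ⁿ), i.e. O(2ⁿ) ≺ g ≺ O(4ⁿ).
Check each option:
  A. n — O(n) does not grow strictly faster than f(n)
  B. n² + 5n + 10 — O(n²) does not grow strictly faster than f(n)
  C. 3ⁿ — O(3ⁿ) is strictly between O(2ⁿ) and O(4ⁿ) ✓
  D. nⁿ — O(nⁿ) does not grow strictly slower than h(n)

Only option C (3ⁿ) lies strictly between.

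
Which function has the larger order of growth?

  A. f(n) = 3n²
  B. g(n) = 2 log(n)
A

f(n) = 3n² is O(n²), while g(n) = 2 log(n) is O(log n).
Since O(n²) grows faster than O(log n), f(n) dominates.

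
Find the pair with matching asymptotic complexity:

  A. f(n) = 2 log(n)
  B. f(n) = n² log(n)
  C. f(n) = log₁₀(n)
A and C

Examining each function:
  A. 2 log(n) is O(log n)
  B. n² log(n) is O(n² log n)
  C. log₁₀(n) is O(log n)

Functions A and C both have the same complexity class.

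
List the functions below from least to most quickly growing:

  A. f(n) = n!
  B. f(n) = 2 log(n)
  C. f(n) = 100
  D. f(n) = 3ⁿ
C < B < D < A

Comparing growth rates:
C = 100 is O(1)
B = 2 log(n) is O(log n)
D = 3ⁿ is O(3ⁿ)
A = n! is O(n!)

Therefore, the order from slowest to fastest is: C < B < D < A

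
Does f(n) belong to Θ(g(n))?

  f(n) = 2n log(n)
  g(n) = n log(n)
True

f(n) = 2n log(n) and g(n) = n log(n) are both O(n log n).
Since they have the same asymptotic growth rate, f(n) = Θ(g(n)) is true.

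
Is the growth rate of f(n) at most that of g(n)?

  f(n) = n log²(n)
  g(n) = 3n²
True

f(n) = n log²(n) is O(n log² n), and g(n) = 3n² is O(n²).
Since O(n log² n) ⊆ O(n²) (f grows no faster than g), f(n) = O(g(n)) is true.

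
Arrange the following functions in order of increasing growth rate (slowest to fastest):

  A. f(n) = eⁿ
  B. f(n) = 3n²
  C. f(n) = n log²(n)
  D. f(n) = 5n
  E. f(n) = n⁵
D < C < B < E < A

Comparing growth rates:
D = 5n is O(n)
C = n log²(n) is O(n log² n)
B = 3n² is O(n²)
E = n⁵ is O(n⁵)
A = eⁿ is O(eⁿ)

Therefore, the order from slowest to fastest is: D < C < B < E < A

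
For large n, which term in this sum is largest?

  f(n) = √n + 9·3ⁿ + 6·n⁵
9·3ⁿ

Looking at each term:
  - √n is O(√n)
  - 9·3ⁿ is O(3ⁿ)
  - 6·n⁵ is O(n⁵)

The term 9·3ⁿ (O(3ⁿ)) grows fastest and dominates all others.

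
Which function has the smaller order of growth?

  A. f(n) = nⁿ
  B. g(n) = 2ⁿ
B

f(n) = nⁿ is O(nⁿ), while g(n) = 2ⁿ is O(2ⁿ).
Since O(2ⁿ) grows slower than O(nⁿ), g(n) is dominated.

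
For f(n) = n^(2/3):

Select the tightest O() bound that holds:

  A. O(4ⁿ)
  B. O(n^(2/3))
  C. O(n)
B

f(n) = n^(2/3) is O(n^(2/3)).
All listed options are valid Big-O bounds (upper bounds),
but O(n^(2/3)) is the tightest (smallest valid bound).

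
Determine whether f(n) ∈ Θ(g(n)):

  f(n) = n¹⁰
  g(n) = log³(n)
False

f(n) = n¹⁰ is O(n¹⁰), and g(n) = log³(n) is O(log³ n).
Since they have different growth rates, f(n) = Θ(g(n)) is false.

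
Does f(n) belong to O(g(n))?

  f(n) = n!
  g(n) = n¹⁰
False

f(n) = n! is O(n!), and g(n) = n¹⁰ is O(n¹⁰).
Since O(n!) grows faster than O(n¹⁰), f(n) = O(g(n)) is false.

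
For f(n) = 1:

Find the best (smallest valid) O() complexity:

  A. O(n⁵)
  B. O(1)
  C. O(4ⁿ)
B

f(n) = 1 is O(1).
All listed options are valid Big-O bounds (upper bounds),
but O(1) is the tightest (smallest valid bound).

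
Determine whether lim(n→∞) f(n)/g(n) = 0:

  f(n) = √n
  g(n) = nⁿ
True

f(n) = √n is O(√n), and g(n) = nⁿ is O(nⁿ).
Since O(√n) grows strictly slower than O(nⁿ), f(n) = o(g(n)) is true.
This means lim(n→∞) f(n)/g(n) = 0.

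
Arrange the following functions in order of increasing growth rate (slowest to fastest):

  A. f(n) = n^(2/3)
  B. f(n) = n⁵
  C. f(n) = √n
C < A < B

Comparing growth rates:
C = √n is O(√n)
A = n^(2/3) is O(n^(2/3))
B = n⁵ is O(n⁵)

Therefore, the order from slowest to fastest is: C < A < B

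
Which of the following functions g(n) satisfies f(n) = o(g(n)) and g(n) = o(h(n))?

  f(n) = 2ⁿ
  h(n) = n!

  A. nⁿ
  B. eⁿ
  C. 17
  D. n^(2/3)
B

We need g(n) with 2ⁿ = o(g(n)) and g(n) = o(n!), i.e. O(2ⁿ) ≺ g ≺ O(n!).
Check each option:
  A. nⁿ — O(nⁿ) does not grow strictly slower than h(n)
  B. eⁿ — O(eⁿ) is strictly between O(2ⁿ) and O(n!) ✓
  C. 17 — O(1) does not grow strictly faster than f(n)
  D. n^(2/3) — O(n^(2/3)) does not grow strictly faster than f(n)

Only option B (eⁿ) lies strictly between.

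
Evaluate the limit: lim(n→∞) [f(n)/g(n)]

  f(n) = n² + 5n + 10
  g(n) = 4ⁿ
0

Since n² + 5n + 10 (O(n²)) grows slower than 4ⁿ (O(4ⁿ)),
the ratio f(n)/g(n) → 0 as n → ∞.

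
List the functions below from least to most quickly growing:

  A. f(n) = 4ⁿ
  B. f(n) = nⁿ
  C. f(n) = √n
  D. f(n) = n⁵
C < D < A < B

Comparing growth rates:
C = √n is O(√n)
D = n⁵ is O(n⁵)
A = 4ⁿ is O(4ⁿ)
B = nⁿ is O(nⁿ)

Therefore, the order from slowest to fastest is: C < D < A < B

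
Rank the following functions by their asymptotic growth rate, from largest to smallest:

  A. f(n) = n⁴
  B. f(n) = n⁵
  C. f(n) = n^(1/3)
B > A > C

Comparing growth rates:
B = n⁵ is O(n⁵)
A = n⁴ is O(n⁴)
C = n^(1/3) is O(n^(1/3))

Therefore, the order from fastest to slowest is: B > A > C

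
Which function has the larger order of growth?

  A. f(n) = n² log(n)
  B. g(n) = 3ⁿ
B

f(n) = n² log(n) is O(n² log n), while g(n) = 3ⁿ is O(3ⁿ).
Since O(3ⁿ) grows faster than O(n² log n), g(n) dominates.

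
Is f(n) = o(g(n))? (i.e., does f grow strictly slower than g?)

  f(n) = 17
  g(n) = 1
False

f(n) = 17 is O(1), and g(n) = 1 is O(1).
Since they have the same growth rate, f(n) = o(g(n)) is false.
(f = o(g) requires f to grow strictly slower, not equal.)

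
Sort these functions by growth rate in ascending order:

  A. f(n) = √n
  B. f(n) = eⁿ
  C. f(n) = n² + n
A < C < B

Comparing growth rates:
A = √n is O(√n)
C = n² + n is O(n²)
B = eⁿ is O(eⁿ)

Therefore, the order from slowest to fastest is: A < C < B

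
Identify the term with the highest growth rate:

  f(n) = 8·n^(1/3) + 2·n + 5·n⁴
5·n⁴

Looking at each term:
  - 8·n^(1/3) is O(n^(1/3))
  - 2·n is O(n)
  - 5·n⁴ is O(n⁴)

The term 5·n⁴ (O(n⁴)) grows fastest and dominates all others.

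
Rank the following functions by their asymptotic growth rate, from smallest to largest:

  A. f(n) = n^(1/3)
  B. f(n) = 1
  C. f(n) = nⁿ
B < A < C

Comparing growth rates:
B = 1 is O(1)
A = n^(1/3) is O(n^(1/3))
C = nⁿ is O(nⁿ)

Therefore, the order from slowest to fastest is: B < A < C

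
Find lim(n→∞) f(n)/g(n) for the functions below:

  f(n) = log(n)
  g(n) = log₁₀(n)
log(10)

Since log(n) and log₁₀(n) have the same growth rate (O(log n)),
the ratio converges to a constant: log(10).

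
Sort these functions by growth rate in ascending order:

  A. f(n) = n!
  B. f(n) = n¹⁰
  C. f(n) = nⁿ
B < A < C

Comparing growth rates:
B = n¹⁰ is O(n¹⁰)
A = n! is O(n!)
C = nⁿ is O(nⁿ)

Therefore, the order from slowest to fastest is: B < A < C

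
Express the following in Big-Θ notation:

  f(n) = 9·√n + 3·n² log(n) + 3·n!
Θ(n!)

Order the terms by growth rate: 9·√n ≺ 3·n² log(n) ≺ 3·n!.
The fastest-growing term 3·n! dominates as n → ∞; dropping its constant factor gives Θ(n!).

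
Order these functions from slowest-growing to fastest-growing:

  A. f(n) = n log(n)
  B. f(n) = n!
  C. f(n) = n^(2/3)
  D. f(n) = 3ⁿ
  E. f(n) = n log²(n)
C < A < E < D < B

Comparing growth rates:
C = n^(2/3) is O(n^(2/3))
A = n log(n) is O(n log n)
E = n log²(n) is O(n log² n)
D = 3ⁿ is O(3ⁿ)
B = n! is O(n!)

Therefore, the order from slowest to fastest is: C < A < E < D < B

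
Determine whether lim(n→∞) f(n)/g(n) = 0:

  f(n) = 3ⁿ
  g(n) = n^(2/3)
False

f(n) = 3ⁿ is O(3ⁿ), and g(n) = n^(2/3) is O(n^(2/3)).
Since O(3ⁿ) grows faster than or equal to O(n^(2/3)), f(n) = o(g(n)) is false.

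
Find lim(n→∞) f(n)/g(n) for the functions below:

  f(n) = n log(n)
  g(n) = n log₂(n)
log(2)

Since n log(n) and n log₂(n) have the same growth rate (O(n log n)),
the ratio converges to a constant: log(2).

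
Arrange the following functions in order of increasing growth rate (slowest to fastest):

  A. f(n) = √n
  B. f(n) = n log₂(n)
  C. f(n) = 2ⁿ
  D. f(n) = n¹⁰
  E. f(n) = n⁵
A < B < E < D < C

Comparing growth rates:
A = √n is O(√n)
B = n log₂(n) is O(n log n)
E = n⁵ is O(n⁵)
D = n¹⁰ is O(n¹⁰)
C = 2ⁿ is O(2ⁿ)

Therefore, the order from slowest to fastest is: A < B < E < D < C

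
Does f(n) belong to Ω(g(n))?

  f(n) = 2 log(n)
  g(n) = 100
True

f(n) = 2 log(n) is O(log n), and g(n) = 100 is O(1).
Since O(log n) grows at least as fast as O(1), f(n) = Ω(g(n)) is true.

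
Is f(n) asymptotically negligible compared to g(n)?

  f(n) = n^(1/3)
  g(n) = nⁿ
True

f(n) = n^(1/3) is O(n^(1/3)), and g(n) = nⁿ is O(nⁿ).
Since O(n^(1/3)) grows strictly slower than O(nⁿ), f(n) = o(g(n)) is true.
This means lim(n→∞) f(n)/g(n) = 0.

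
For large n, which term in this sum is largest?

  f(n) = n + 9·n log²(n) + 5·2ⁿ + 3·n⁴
5·2ⁿ

Looking at each term:
  - n is O(n)
  - 9·n log²(n) is O(n log² n)
  - 5·2ⁿ is O(2ⁿ)
  - 3·n⁴ is O(n⁴)

The term 5·2ⁿ (O(2ⁿ)) grows fastest and dominates all others.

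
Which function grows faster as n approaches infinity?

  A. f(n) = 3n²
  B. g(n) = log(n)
A

f(n) = 3n² is O(n²), while g(n) = log(n) is O(log n).
Since O(n²) grows faster than O(log n), f(n) dominates.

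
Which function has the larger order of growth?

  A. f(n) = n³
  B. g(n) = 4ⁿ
B

f(n) = n³ is O(n³), while g(n) = 4ⁿ is O(4ⁿ).
Since O(4ⁿ) grows faster than O(n³), g(n) dominates.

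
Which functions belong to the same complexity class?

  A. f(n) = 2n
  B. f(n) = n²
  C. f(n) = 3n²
B and C

Examining each function:
  A. 2n is O(n)
  B. n² is O(n²)
  C. 3n² is O(n²)

Functions B and C both have the same complexity class.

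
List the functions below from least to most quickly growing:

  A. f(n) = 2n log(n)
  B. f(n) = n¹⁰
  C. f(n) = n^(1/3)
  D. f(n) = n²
C < A < D < B

Comparing growth rates:
C = n^(1/3) is O(n^(1/3))
A = 2n log(n) is O(n log n)
D = n² is O(n²)
B = n¹⁰ is O(n¹⁰)

Therefore, the order from slowest to fastest is: C < A < D < B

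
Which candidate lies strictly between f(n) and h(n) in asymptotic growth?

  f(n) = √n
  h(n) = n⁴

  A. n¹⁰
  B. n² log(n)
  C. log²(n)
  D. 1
B

We need g(n) with √n = o(g(n)) and g(n) = o(n⁴), i.e. O(√n) ≺ g ≺ O(n⁴).
Check each option:
  A. n¹⁰ — O(n¹⁰) does not grow strictly slower than h(n)
  B. n² log(n) — O(n² log n) is strictly between O(√n) and O(n⁴) ✓
  C. log²(n) — O(log² n) does not grow strictly faster than f(n)
  D. 1 — O(1) does not grow strictly faster than f(n)

Only option B (n² log(n)) lies strictly between.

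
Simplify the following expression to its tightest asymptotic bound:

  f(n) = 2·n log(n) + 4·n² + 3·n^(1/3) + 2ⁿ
Θ(2ⁿ)

Order the terms by growth rate: 3·n^(1/3) ≺ 2·n log(n) ≺ 4·n² ≺ 2ⁿ.
The fastest-growing term 2ⁿ dominates as n → ∞; dropping its constant factor gives Θ(2ⁿ).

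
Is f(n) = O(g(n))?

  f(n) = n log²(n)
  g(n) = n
False

f(n) = n log²(n) is O(n log² n), and g(n) = n is O(n).
Since O(n log² n) grows faster than O(n), f(n) = O(g(n)) is false.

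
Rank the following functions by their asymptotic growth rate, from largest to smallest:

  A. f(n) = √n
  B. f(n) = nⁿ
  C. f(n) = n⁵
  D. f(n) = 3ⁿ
B > D > C > A

Comparing growth rates:
B = nⁿ is O(nⁿ)
D = 3ⁿ is O(3ⁿ)
C = n⁵ is O(n⁵)
A = √n is O(√n)

Therefore, the order from fastest to slowest is: B > D > C > A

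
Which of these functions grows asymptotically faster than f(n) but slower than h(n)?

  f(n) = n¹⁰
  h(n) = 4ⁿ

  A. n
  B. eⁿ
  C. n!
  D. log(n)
B

We need g(n) with n¹⁰ = o(g(n)) and g(n) = o(4ⁿ), i.e. O(n¹⁰) ≺ g ≺ O(4ⁿ).
Check each option:
  A. n — O(n) does not grow strictly faster than f(n)
  B. eⁿ — O(eⁿ) is strictly between O(n¹⁰) and O(4ⁿ) ✓
  C. n! — O(n!) does not grow strictly slower than h(n)
  D. log(n) — O(log n) does not grow strictly faster than f(n)

Only option B (eⁿ) lies strictly between.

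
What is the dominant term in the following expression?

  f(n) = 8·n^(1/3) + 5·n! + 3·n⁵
5·n!

Looking at each term:
  - 8·n^(1/3) is O(n^(1/3))
  - 5·n! is O(n!)
  - 3·n⁵ is O(n⁵)

The term 5·n! (O(n!)) grows fastest and dominates all others.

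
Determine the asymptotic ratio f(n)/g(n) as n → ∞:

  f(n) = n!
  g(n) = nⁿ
0

Since n! (O(n!)) grows slower than nⁿ (O(nⁿ)),
the ratio f(n)/g(n) → 0 as n → ∞.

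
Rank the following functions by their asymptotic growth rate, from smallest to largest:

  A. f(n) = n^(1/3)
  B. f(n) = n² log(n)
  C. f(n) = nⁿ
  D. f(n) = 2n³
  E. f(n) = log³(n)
E < A < B < D < C

Comparing growth rates:
E = log³(n) is O(log³ n)
A = n^(1/3) is O(n^(1/3))
B = n² log(n) is O(n² log n)
D = 2n³ is O(n³)
C = nⁿ is O(nⁿ)

Therefore, the order from slowest to fastest is: E < A < B < D < C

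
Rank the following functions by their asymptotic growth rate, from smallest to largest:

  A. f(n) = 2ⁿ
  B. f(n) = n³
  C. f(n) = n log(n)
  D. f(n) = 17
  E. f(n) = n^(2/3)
D < E < C < B < A

Comparing growth rates:
D = 17 is O(1)
E = n^(2/3) is O(n^(2/3))
C = n log(n) is O(n log n)
B = n³ is O(n³)
A = 2ⁿ is O(2ⁿ)

Therefore, the order from slowest to fastest is: D < E < C < B < A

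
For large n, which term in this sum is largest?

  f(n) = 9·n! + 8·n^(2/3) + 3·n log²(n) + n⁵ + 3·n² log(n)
9·n!

Looking at each term:
  - 9·n! is O(n!)
  - 8·n^(2/3) is O(n^(2/3))
  - 3·n log²(n) is O(n log² n)
  - n⁵ is O(n⁵)
  - 3·n² log(n) is O(n² log n)

The term 9·n! (O(n!)) grows fastest and dominates all others.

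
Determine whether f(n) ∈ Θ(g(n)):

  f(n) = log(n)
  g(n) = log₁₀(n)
True

f(n) = log(n) and g(n) = log₁₀(n) are both O(log n).
Since they have the same asymptotic growth rate, f(n) = Θ(g(n)) is true.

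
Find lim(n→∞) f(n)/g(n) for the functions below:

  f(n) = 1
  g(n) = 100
1/100

Since 1 and 100 have the same growth rate (O(1)),
the ratio converges to a constant: 1/100.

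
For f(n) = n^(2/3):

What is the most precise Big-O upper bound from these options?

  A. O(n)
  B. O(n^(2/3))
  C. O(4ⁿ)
B

f(n) = n^(2/3) is O(n^(2/3)).
All listed options are valid Big-O bounds (upper bounds),
but O(n^(2/3)) is the tightest (smallest valid bound).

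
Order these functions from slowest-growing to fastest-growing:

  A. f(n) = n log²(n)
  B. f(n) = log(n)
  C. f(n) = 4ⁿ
B < A < C

Comparing growth rates:
B = log(n) is O(log n)
A = n log²(n) is O(n log² n)
C = 4ⁿ is O(4ⁿ)

Therefore, the order from slowest to fastest is: B < A < C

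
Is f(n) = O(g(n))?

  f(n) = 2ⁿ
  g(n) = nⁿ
True

f(n) = 2ⁿ is O(2ⁿ), and g(n) = nⁿ is O(nⁿ).
Since O(2ⁿ) ⊆ O(nⁿ) (f grows no faster than g), f(n) = O(g(n)) is true.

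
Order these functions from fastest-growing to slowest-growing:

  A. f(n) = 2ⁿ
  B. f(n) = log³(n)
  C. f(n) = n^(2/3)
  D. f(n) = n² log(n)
A > D > C > B

Comparing growth rates:
A = 2ⁿ is O(2ⁿ)
D = n² log(n) is O(n² log n)
C = n^(2/3) is O(n^(2/3))
B = log³(n) is O(log³ n)

Therefore, the order from fastest to slowest is: A > D > C > B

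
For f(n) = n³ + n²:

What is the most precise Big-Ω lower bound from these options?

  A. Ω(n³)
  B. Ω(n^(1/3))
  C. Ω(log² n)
A

f(n) = n³ + n² is Ω(n³).
All listed options are valid Big-Ω bounds (lower bounds),
but Ω(n³) is the tightest (largest valid bound).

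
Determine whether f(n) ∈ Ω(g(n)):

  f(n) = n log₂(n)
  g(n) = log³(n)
True

f(n) = n log₂(n) is O(n log n), and g(n) = log³(n) is O(log³ n).
Since O(n log n) grows at least as fast as O(log³ n), f(n) = Ω(g(n)) is true.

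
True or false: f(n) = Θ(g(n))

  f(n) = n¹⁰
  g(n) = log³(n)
False

f(n) = n¹⁰ is O(n¹⁰), and g(n) = log³(n) is O(log³ n).
Since they have different growth rates, f(n) = Θ(g(n)) is false.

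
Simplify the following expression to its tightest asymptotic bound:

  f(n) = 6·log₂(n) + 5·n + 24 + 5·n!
Θ(n!)

Order the terms by growth rate: 24 ≺ 6·log₂(n) ≺ 5·n ≺ 5·n!.
The fastest-growing term 5·n! dominates as n → ∞; dropping its constant factor gives Θ(n!).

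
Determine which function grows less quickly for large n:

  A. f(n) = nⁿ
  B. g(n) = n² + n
B

f(n) = nⁿ is O(nⁿ), while g(n) = n² + n is O(n²).
Since O(n²) grows slower than O(nⁿ), g(n) is dominated.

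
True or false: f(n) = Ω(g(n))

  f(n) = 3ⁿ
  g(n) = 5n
True

f(n) = 3ⁿ is O(3ⁿ), and g(n) = 5n is O(n).
Since O(3ⁿ) grows at least as fast as O(n), f(n) = Ω(g(n)) is true.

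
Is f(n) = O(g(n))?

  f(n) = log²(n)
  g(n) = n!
True

f(n) = log²(n) is O(log² n), and g(n) = n! is O(n!).
Since O(log² n) ⊆ O(n!) (f grows no faster than g), f(n) = O(g(n)) is true.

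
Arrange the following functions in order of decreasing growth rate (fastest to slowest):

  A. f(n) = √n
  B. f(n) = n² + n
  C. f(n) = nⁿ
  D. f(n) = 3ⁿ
C > D > B > A

Comparing growth rates:
C = nⁿ is O(nⁿ)
D = 3ⁿ is O(3ⁿ)
B = n² + n is O(n²)
A = √n is O(√n)

Therefore, the order from fastest to slowest is: C > D > B > A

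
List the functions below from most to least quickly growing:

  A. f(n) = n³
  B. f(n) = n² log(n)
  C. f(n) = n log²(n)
A > B > C

Comparing growth rates:
A = n³ is O(n³)
B = n² log(n) is O(n² log n)
C = n log²(n) is O(n log² n)

Therefore, the order from fastest to slowest is: A > B > C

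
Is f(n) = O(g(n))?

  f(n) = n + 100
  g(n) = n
True

f(n) = n + 100 and g(n) = n are both O(n).
Big-O permits equal growth rates (f ≤ c·g for some c), so f(n) = O(g(n)) is true.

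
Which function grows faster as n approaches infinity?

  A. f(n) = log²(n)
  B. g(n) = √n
B

f(n) = log²(n) is O(log² n), while g(n) = √n is O(√n).
Since O(√n) grows faster than O(log² n), g(n) dominates.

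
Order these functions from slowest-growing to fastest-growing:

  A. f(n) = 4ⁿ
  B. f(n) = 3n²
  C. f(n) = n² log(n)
B < C < A

Comparing growth rates:
B = 3n² is O(n²)
C = n² log(n) is O(n² log n)
A = 4ⁿ is O(4ⁿ)

Therefore, the order from slowest to fastest is: B < C < A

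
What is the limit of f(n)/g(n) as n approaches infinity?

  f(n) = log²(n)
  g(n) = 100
∞

Since log²(n) (O(log² n)) grows faster than 100 (O(1)),
the ratio f(n)/g(n) → ∞ as n → ∞.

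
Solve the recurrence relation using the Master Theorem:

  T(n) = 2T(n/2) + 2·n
Θ(n log n)

Master Theorem: a = 2, b = 2, f(n) = 2·n.
Compute the critical exponent d = log₂(2) = 1.
Compare f(n) = Θ(n) against n^d:
  k = 1 = d, so f(n) = Θ(n^d) — Case 2.
  Work is balanced across levels: T(n) = Θ(n^d log n) = Θ(n log n).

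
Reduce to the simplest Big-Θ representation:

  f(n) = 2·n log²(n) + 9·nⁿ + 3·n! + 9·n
Θ(nⁿ)

Order the terms by growth rate: 9·n ≺ 2·n log²(n) ≺ 3·n! ≺ 9·nⁿ.
The fastest-growing term 9·nⁿ dominates as n → ∞; dropping its constant factor gives Θ(nⁿ).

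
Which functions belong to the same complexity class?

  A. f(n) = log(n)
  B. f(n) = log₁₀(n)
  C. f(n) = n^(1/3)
A and B

Examining each function:
  A. log(n) is O(log n)
  B. log₁₀(n) is O(log n)
  C. n^(1/3) is O(n^(1/3))

Functions A and B both have the same complexity class.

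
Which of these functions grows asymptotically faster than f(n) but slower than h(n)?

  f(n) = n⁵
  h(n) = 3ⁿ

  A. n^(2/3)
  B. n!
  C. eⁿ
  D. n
C

We need g(n) with n⁵ = o(g(n)) and g(n) = o(3ⁿ), i.e. O(n⁵) ≺ g ≺ O(3ⁿ).
Check each option:
  A. n^(2/3) — O(n^(2/3)) does not grow strictly faster than f(n)
  B. n! — O(n!) does not grow strictly slower than h(n)
  C. eⁿ — O(eⁿ) is strictly between O(n⁵) and O(3ⁿ) ✓
  D. n — O(n) does not grow strictly faster than f(n)

Only option C (eⁿ) lies strictly between.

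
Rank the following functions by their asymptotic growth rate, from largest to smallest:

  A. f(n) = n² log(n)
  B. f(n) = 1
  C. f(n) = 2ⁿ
C > A > B

Comparing growth rates:
C = 2ⁿ is O(2ⁿ)
A = n² log(n) is O(n² log n)
B = 1 is O(1)

Therefore, the order from fastest to slowest is: C > A > B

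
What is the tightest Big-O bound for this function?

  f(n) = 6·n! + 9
O(n!)

The dominant term in 6·n! + 9 is 6·n!, which is Θ(n!).
Lower-order terms (9) are asymptotically negligible.
Constants are absorbed, so the tightest bound is O(n!).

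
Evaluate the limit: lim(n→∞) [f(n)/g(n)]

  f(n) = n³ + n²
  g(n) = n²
∞

Since n³ + n² (O(n³)) grows faster than n² (O(n²)),
the ratio f(n)/g(n) → ∞ as n → ∞.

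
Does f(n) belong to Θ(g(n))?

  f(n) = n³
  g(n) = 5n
False

f(n) = n³ is O(n³), and g(n) = 5n is O(n).
Since they have different growth rates, f(n) = Θ(g(n)) is false.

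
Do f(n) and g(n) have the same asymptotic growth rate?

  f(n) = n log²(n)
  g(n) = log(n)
False

f(n) = n log²(n) is O(n log² n), and g(n) = log(n) is O(log n).
Since they have different growth rates, f(n) = Θ(g(n)) is false.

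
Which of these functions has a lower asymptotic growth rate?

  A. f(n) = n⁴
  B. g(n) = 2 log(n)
B

f(n) = n⁴ is O(n⁴), while g(n) = 2 log(n) is O(log n).
Since O(log n) grows slower than O(n⁴), g(n) is dominated.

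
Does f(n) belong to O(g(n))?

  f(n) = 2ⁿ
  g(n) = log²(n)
False

f(n) = 2ⁿ is O(2ⁿ), and g(n) = log²(n) is O(log² n).
Since O(2ⁿ) grows faster than O(log² n), f(n) = O(g(n)) is false.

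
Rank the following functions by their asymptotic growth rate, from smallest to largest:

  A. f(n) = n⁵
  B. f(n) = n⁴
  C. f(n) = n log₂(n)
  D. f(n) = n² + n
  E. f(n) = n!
C < D < B < A < E

Comparing growth rates:
C = n log₂(n) is O(n log n)
D = n² + n is O(n²)
B = n⁴ is O(n⁴)
A = n⁵ is O(n⁵)
E = n! is O(n!)

Therefore, the order from slowest to fastest is: C < D < B < A < E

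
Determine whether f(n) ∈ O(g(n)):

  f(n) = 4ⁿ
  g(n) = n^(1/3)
False

f(n) = 4ⁿ is O(4ⁿ), and g(n) = n^(1/3) is O(n^(1/3)).
Since O(4ⁿ) grows faster than O(n^(1/3)), f(n) = O(g(n)) is false.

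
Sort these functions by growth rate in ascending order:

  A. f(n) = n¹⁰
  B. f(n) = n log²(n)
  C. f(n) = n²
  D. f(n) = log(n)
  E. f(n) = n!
D < B < C < A < E

Comparing growth rates:
D = log(n) is O(log n)
B = n log²(n) is O(n log² n)
C = n² is O(n²)
A = n¹⁰ is O(n¹⁰)
E = n! is O(n!)

Therefore, the order from slowest to fastest is: D < B < C < A < E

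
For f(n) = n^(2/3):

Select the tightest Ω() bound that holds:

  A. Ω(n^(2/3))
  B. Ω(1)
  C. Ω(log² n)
A

f(n) = n^(2/3) is Ω(n^(2/3)).
All listed options are valid Big-Ω bounds (lower bounds),
but Ω(n^(2/3)) is the tightest (largest valid bound).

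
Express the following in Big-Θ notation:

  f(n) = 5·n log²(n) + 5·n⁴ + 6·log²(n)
Θ(n⁴)

Order the terms by growth rate: 6·log²(n) ≺ 5·n log²(n) ≺ 5·n⁴.
The fastest-growing term 5·n⁴ dominates as n → ∞; dropping its constant factor gives Θ(n⁴).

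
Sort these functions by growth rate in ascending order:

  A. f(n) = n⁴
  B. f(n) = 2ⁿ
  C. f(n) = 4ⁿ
A < B < C

Comparing growth rates:
A = n⁴ is O(n⁴)
B = 2ⁿ is O(2ⁿ)
C = 4ⁿ is O(4ⁿ)

Therefore, the order from slowest to fastest is: A < B < C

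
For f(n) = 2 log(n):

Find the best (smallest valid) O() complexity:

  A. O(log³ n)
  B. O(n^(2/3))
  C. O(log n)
C

f(n) = 2 log(n) is O(log n).
All listed options are valid Big-O bounds (upper bounds),
but O(log n) is the tightest (smallest valid bound).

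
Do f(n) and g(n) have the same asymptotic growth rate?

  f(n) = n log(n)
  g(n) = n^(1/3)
False

f(n) = n log(n) is O(n log n), and g(n) = n^(1/3) is O(n^(1/3)).
Since they have different growth rates, f(n) = Θ(g(n)) is false.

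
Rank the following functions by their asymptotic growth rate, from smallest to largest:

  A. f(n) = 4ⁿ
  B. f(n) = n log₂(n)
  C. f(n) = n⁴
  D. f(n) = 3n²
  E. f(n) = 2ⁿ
B < D < C < E < A

Comparing growth rates:
B = n log₂(n) is O(n log n)
D = 3n² is O(n²)
C = n⁴ is O(n⁴)
E = 2ⁿ is O(2ⁿ)
A = 4ⁿ is O(4ⁿ)

Therefore, the order from slowest to fastest is: B < D < C < E < A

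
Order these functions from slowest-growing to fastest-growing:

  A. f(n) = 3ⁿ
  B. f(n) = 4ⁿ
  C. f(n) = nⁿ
A < B < C

Comparing growth rates:
A = 3ⁿ is O(3ⁿ)
B = 4ⁿ is O(4ⁿ)
C = nⁿ is O(nⁿ)

Therefore, the order from slowest to fastest is: A < B < C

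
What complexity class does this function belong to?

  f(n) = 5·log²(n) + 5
O(log² n)

The dominant term in 5·log²(n) + 5 is 5·log²(n), which is Θ(log² n).
Lower-order terms (5) are asymptotically negligible.
Constants are absorbed, so the tightest bound is O(log² n).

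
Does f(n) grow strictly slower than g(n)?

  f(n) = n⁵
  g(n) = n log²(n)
False

f(n) = n⁵ is O(n⁵), and g(n) = n log²(n) is O(n log² n).
Since O(n⁵) grows faster than or equal to O(n log² n), f(n) = o(g(n)) is false.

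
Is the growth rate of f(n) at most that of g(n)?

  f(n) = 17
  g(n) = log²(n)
True

f(n) = 17 is O(1), and g(n) = log²(n) is O(log² n).
Since O(1) ⊆ O(log² n) (f grows no faster than g), f(n) = O(g(n)) is true.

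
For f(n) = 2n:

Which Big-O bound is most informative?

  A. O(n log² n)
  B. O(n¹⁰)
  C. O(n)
C

f(n) = 2n is O(n).
All listed options are valid Big-O bounds (upper bounds),
but O(n) is the tightest (smallest valid bound).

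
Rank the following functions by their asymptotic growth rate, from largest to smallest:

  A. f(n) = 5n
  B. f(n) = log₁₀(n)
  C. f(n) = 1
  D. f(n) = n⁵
D > A > B > C

Comparing growth rates:
D = n⁵ is O(n⁵)
A = 5n is O(n)
B = log₁₀(n) is O(log n)
C = 1 is O(1)

Therefore, the order from fastest to slowest is: D > A > B > C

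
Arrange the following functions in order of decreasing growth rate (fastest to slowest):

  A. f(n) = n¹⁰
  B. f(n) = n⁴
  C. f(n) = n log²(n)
A > B > C

Comparing growth rates:
A = n¹⁰ is O(n¹⁰)
B = n⁴ is O(n⁴)
C = n log²(n) is O(n log² n)

Therefore, the order from fastest to slowest is: A > B > C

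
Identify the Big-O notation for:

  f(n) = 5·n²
O(n²)

The dominant term in 5·n² is 5·n², which is Θ(n²).
Constants are absorbed, so the tightest bound is O(n²).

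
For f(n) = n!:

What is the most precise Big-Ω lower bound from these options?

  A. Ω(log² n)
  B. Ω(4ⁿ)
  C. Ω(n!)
C

f(n) = n! is Ω(n!).
All listed options are valid Big-Ω bounds (lower bounds),
but Ω(n!) is the tightest (largest valid bound).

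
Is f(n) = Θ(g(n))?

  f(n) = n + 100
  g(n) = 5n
True

f(n) = n + 100 and g(n) = 5n are both O(n).
Since they have the same asymptotic growth rate, f(n) = Θ(g(n)) is true.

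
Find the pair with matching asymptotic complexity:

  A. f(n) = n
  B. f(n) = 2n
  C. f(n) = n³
A and B

Examining each function:
  A. n is O(n)
  B. 2n is O(n)
  C. n³ is O(n³)

Functions A and B both have the same complexity class.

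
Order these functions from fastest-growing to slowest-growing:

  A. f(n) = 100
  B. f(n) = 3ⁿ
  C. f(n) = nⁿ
C > B > A

Comparing growth rates:
C = nⁿ is O(nⁿ)
B = 3ⁿ is O(3ⁿ)
A = 100 is O(1)

Therefore, the order from fastest to slowest is: C > B > A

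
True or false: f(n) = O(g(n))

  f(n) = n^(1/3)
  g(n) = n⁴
True

f(n) = n^(1/3) is O(n^(1/3)), and g(n) = n⁴ is O(n⁴).
Since O(n^(1/3)) ⊆ O(n⁴) (f grows no faster than g), f(n) = O(g(n)) is true.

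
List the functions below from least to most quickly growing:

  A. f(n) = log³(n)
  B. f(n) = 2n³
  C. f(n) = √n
A < C < B

Comparing growth rates:
A = log³(n) is O(log³ n)
C = √n is O(√n)
B = 2n³ is O(n³)

Therefore, the order from slowest to fastest is: A < C < B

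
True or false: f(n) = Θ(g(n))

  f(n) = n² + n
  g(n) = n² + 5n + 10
True

f(n) = n² + n and g(n) = n² + 5n + 10 are both O(n²).
Since they have the same asymptotic growth rate, f(n) = Θ(g(n)) is true.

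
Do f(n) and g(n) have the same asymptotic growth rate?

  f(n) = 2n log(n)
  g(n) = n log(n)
True

f(n) = 2n log(n) and g(n) = n log(n) are both O(n log n).
Since they have the same asymptotic growth rate, f(n) = Θ(g(n)) is true.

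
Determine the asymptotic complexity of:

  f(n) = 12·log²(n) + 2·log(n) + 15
O(log² n)

The dominant term in 12·log²(n) + 2·log(n) + 15 is 12·log²(n), which is Θ(log² n).
Lower-order terms (2·log(n), 15) are asymptotically negligible.
Constants are absorbed, so the tightest bound is O(log² n).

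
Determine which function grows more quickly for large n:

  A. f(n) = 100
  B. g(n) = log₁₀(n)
B

f(n) = 100 is O(1), while g(n) = log₁₀(n) is O(log n).
Since O(log n) grows faster than O(1), g(n) dominates.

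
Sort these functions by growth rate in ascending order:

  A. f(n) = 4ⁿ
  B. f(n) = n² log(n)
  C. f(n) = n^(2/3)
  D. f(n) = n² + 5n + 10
C < D < B < A

Comparing growth rates:
C = n^(2/3) is O(n^(2/3))
D = n² + 5n + 10 is O(n²)
B = n² log(n) is O(n² log n)
A = 4ⁿ is O(4ⁿ)

Therefore, the order from slowest to fastest is: C < D < B < A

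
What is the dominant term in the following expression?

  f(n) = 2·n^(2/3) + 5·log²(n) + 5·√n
2·n^(2/3)

Looking at each term:
  - 2·n^(2/3) is O(n^(2/3))
  - 5·log²(n) is O(log² n)
  - 5·√n is O(√n)

The term 2·n^(2/3) (O(n^(2/3))) grows fastest and dominates all others.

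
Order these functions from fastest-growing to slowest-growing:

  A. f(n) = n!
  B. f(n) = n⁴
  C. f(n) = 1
A > B > C

Comparing growth rates:
A = n! is O(n!)
B = n⁴ is O(n⁴)
C = 1 is O(1)

Therefore, the order from fastest to slowest is: A > B > C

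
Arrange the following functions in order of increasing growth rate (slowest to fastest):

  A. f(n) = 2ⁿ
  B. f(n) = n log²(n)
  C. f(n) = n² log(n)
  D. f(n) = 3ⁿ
B < C < A < D

Comparing growth rates:
B = n log²(n) is O(n log² n)
C = n² log(n) is O(n² log n)
A = 2ⁿ is O(2ⁿ)
D = 3ⁿ is O(3ⁿ)

Therefore, the order from slowest to fastest is: B < C < A < D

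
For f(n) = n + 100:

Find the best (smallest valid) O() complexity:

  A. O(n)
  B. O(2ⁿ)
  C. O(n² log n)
A

f(n) = n + 100 is O(n).
All listed options are valid Big-O bounds (upper bounds),
but O(n) is the tightest (smallest valid bound).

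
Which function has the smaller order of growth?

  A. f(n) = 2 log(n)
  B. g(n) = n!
A

f(n) = 2 log(n) is O(log n), while g(n) = n! is O(n!).
Since O(log n) grows slower than O(n!), f(n) is dominated.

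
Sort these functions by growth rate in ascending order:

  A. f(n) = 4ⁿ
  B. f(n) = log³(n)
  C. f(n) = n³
B < C < A

Comparing growth rates:
B = log³(n) is O(log³ n)
C = n³ is O(n³)
A = 4ⁿ is O(4ⁿ)

Therefore, the order from slowest to fastest is: B < C < A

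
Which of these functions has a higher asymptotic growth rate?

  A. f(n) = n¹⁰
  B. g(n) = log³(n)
A

f(n) = n¹⁰ is O(n¹⁰), while g(n) = log³(n) is O(log³ n).
Since O(n¹⁰) grows faster than O(log³ n), f(n) dominates.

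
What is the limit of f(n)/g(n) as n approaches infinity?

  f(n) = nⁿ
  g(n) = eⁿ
∞

Since nⁿ (O(nⁿ)) grows faster than eⁿ (O(eⁿ)),
the ratio f(n)/g(n) → ∞ as n → ∞.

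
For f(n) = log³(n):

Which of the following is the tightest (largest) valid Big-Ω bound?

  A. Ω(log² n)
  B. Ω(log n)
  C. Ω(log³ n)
C

f(n) = log³(n) is Ω(log³ n).
All listed options are valid Big-Ω bounds (lower bounds),
but Ω(log³ n) is the tightest (largest valid bound).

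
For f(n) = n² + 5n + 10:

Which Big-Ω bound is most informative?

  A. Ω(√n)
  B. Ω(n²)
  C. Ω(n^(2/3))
B

f(n) = n² + 5n + 10 is Ω(n²).
All listed options are valid Big-Ω bounds (lower bounds),
but Ω(n²) is the tightest (largest valid bound).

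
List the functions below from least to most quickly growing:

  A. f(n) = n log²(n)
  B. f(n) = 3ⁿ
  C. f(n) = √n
C < A < B

Comparing growth rates:
C = √n is O(√n)
A = n log²(n) is O(n log² n)
B = 3ⁿ is O(3ⁿ)

Therefore, the order from slowest to fastest is: C < A < B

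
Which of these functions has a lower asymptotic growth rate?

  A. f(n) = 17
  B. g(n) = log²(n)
A

f(n) = 17 is O(1), while g(n) = log²(n) is O(log² n).
Since O(1) grows slower than O(log² n), f(n) is dominated.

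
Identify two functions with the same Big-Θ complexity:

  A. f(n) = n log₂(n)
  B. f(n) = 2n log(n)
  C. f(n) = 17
A and B

Examining each function:
  A. n log₂(n) is O(n log n)
  B. 2n log(n) is O(n log n)
  C. 17 is O(1)

Functions A and B both have the same complexity class.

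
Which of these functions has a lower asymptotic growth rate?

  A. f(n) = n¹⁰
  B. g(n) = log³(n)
B

f(n) = n¹⁰ is O(n¹⁰), while g(n) = log³(n) is O(log³ n).
Since O(log³ n) grows slower than O(n¹⁰), g(n) is dominated.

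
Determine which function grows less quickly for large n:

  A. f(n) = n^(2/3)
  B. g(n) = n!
A

f(n) = n^(2/3) is O(n^(2/3)), while g(n) = n! is O(n!).
Since O(n^(2/3)) grows slower than O(n!), f(n) is dominated.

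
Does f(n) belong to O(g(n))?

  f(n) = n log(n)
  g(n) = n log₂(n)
True

f(n) = n log(n) and g(n) = n log₂(n) are both O(n log n).
Big-O permits equal growth rates (f ≤ c·g for some c), so f(n) = O(g(n)) is true.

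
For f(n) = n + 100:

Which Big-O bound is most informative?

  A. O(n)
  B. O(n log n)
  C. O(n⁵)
A

f(n) = n + 100 is O(n).
All listed options are valid Big-O bounds (upper bounds),
but O(n) is the tightest (smallest valid bound).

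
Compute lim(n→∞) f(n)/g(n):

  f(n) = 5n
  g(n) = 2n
5/2

Since 5n and 2n have the same growth rate (O(n)),
the ratio converges to a constant: 5/2.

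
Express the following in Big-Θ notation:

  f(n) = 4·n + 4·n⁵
Θ(n⁵)

Order the terms by growth rate: 4·n ≺ 4·n⁵.
The fastest-growing term 4·n⁵ dominates as n → ∞; dropping its constant factor gives Θ(n⁵).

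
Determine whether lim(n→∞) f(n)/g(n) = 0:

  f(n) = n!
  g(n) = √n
False

f(n) = n! is O(n!), and g(n) = √n is O(√n).
Since O(n!) grows faster than or equal to O(√n), f(n) = o(g(n)) is false.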